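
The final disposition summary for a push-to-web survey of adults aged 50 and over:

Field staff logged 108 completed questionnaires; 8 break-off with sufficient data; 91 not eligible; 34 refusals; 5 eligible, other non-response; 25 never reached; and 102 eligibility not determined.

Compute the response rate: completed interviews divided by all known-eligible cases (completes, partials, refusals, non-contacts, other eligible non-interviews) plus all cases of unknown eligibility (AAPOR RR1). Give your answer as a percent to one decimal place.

Numerator: 108
Denominator: 108 + 8 + 34 + 25 + 5 + 102 = 282
RR1 = 108 / 282 = 0.3830

38.3%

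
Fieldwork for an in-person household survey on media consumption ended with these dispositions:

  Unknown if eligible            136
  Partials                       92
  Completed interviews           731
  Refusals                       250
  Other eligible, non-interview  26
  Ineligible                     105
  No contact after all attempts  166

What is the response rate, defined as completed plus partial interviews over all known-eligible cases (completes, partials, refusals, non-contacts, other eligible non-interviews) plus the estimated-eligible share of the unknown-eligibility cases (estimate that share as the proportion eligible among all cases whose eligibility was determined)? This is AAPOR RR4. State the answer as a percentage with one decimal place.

59.2%

Numerator → 731 + 92 = 823
Eligible (known) → 731 + 92 + 250 + 166 + 26 = 1265
e = 1265 / (1265 + 105) = 1265 / 1370 = 0.9234
Eligible share of unknowns → 0.9234 × 136 = 125.58
Denom → 1265 + 125.58 = 1390.58
RR4 = 823 / 1390.58 = 0.5918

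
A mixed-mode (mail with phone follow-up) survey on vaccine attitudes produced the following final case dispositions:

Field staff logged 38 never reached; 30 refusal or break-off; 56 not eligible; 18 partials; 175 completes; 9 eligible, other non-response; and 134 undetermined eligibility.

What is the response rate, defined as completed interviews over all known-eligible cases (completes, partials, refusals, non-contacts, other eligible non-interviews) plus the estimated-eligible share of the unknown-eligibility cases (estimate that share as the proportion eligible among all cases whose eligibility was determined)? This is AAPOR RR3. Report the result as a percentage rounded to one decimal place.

45.9%

Top: 175
Determined eligible: 175 + 18 + 30 + 38 + 9 = 270
e = 270 / (270 + 56) = 270 / 326 = 0.8282
Eligible share of unknowns: 0.8282 × 134 = 110.98
Denom: 270 + 110.98 = 380.98
RR3 = 175 / 380.98 = 0.4593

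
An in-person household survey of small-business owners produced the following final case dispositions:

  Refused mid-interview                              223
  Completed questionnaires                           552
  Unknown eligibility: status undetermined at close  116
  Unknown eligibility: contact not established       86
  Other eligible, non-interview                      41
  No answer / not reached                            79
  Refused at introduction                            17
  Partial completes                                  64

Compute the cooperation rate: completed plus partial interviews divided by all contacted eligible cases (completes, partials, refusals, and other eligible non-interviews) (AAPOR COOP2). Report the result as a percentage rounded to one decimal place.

68.7%

Refusals = 17 + 223 = 240
Unknown if eligible = 86 + 116 = 202
Num = 552 + 64 = 616
Base = 552 + 64 + 240 + 41 = 897
COOP2 = 616 / 897 = 0.6867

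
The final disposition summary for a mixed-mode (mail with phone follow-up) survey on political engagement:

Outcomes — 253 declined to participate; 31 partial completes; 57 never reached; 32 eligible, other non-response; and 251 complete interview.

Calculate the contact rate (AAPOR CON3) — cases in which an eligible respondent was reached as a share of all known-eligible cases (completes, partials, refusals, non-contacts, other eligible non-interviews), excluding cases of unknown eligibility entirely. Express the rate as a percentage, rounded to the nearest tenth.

90.9%

Numerator: 251 + 31 + 253 + 32 = 567
Denominator: 251 + 31 + 253 + 57 + 32 = 624
CON3 = 567 / 624 = 0.9087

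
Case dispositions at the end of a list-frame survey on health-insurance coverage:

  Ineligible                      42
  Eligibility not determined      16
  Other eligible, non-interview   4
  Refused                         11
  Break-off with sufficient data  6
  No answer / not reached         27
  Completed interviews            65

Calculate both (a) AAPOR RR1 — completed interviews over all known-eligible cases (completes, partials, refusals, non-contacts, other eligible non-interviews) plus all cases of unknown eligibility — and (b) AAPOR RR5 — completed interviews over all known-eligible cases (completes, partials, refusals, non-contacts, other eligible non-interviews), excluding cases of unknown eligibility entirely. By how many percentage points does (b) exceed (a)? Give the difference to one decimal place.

Top → 65
Denom → 65 + 6 + 11 + 27 + 4 + 16 = 129
RR1 = 65 / 129 = 0.5039
Denom → 65 + 6 + 11 + 27 + 4 = 113
RR5 = 65 / 113 = 0.5752
Difference = 57.52 − 50.39 = 7.13 percentage points

7.1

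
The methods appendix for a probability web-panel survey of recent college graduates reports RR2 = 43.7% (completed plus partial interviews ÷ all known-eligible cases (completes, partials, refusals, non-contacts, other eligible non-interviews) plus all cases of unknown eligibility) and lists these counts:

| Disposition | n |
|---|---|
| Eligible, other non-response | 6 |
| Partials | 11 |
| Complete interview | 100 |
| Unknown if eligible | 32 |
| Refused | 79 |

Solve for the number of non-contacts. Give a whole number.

26

Numerator: 100 + 11 = 111
RR2 = 111 / D = 0.437
D = 111 / 0.437 = 254.0
Rest of base = 228
non-contacts = 254.0 − 228 ≈ 26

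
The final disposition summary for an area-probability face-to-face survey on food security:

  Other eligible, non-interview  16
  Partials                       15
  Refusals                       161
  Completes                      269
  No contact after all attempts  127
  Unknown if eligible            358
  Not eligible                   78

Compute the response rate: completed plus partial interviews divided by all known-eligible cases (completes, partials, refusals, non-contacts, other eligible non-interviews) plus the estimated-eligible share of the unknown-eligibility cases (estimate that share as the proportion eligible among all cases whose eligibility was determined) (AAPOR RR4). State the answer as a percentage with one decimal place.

Num → 269 + 15 = 284
Known eligible → 269 + 15 + 161 + 127 + 16 = 588
e = 588 / (588 + 78) = 588 / 666 = 0.8829
e × U → 0.8829 × 358 = 316.08
Base → 588 + 316.08 = 904.08
RR4 = 284 / 904.08 = 0.3141

31.4%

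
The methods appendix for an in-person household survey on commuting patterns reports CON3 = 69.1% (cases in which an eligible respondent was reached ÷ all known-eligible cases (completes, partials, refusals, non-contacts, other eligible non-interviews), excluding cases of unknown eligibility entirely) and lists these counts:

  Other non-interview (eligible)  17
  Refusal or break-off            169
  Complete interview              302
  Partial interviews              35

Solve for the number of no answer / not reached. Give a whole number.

234

Numerator → 302 + 35 + 169 + 17 = 523
CON3 = 523 / D = 0.691
D = 523 / 0.691 = 756.9
Other denominator terms total 523
no answer / not reached = 756.9 − 523 ≈ 234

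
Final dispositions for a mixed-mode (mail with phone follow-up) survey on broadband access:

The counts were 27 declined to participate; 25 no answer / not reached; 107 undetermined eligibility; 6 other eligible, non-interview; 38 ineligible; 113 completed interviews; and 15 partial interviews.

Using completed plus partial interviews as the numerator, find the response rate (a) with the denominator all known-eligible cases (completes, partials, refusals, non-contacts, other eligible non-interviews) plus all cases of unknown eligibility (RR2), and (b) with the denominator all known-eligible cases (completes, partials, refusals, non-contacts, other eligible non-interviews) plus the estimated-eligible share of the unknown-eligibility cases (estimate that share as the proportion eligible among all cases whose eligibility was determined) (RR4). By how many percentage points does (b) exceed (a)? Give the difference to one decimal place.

Num: 113 + 15 = 128
Base: 113 + 15 + 27 + 25 + 6 + 107 = 293
RR2 = 128 / 293 = 0.4369
Determined eligible: 113 + 15 + 27 + 25 + 6 = 186
e = 186 / (186 + 38) = 186 / 224 = 0.8304
Eligible share of unknowns: 0.8304 × 107 = 88.85
Base: 186 + 88.85 = 274.85
RR4 = 128 / 274.85 = 0.4657
Difference = 46.57 − 43.69 = 2.88 percentage points

2.9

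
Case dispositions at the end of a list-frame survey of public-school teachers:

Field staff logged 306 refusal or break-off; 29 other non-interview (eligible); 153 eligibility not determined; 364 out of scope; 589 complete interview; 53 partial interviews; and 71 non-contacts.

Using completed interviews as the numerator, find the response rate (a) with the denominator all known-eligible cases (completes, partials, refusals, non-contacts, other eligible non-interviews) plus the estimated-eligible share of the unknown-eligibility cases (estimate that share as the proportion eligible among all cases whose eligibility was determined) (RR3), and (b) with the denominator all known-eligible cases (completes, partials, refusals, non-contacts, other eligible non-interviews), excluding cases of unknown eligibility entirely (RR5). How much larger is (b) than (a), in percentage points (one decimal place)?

Top = 589
Known eligible = 589 + 53 + 306 + 71 + 29 = 1048
e = 1048 / (1048 + 364) = 1048 / 1412 = 0.7422
Estimated eligible among unknowns = 0.7422 × 153 = 113.56
Denom = 1048 + 113.56 = 1161.56
RR3 = 589 / 1161.56 = 0.5071
Denom = 589 + 53 + 306 + 71 + 29 = 1048
RR5 = 589 / 1048 = 0.5620
Difference = 56.20 − 50.71 = 5.49 percentage points

5.5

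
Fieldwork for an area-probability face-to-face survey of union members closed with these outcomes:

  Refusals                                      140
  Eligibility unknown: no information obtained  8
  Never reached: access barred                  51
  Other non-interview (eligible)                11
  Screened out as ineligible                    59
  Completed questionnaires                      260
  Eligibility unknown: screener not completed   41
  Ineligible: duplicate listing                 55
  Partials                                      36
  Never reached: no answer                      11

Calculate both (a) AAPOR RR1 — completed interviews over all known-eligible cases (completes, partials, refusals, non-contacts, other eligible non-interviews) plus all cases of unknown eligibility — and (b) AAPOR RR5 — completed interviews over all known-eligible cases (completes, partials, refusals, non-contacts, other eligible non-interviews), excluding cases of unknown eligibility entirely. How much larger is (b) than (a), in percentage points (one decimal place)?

No contact after all attempts = 11 + 51 = 62
Eligibility not determined = 41 + 8 = 49
Not eligible = 59 + 55 = 114
Numerator = 260
Denom = 260 + 36 + 140 + 62 + 11 + 49 = 558
RR1 = 260 / 558 = 0.4659
Denom = 260 + 36 + 140 + 62 + 11 = 509
RR5 = 260 / 509 = 0.5108
Difference = 51.08 − 46.59 = 4.49 percentage points

4.5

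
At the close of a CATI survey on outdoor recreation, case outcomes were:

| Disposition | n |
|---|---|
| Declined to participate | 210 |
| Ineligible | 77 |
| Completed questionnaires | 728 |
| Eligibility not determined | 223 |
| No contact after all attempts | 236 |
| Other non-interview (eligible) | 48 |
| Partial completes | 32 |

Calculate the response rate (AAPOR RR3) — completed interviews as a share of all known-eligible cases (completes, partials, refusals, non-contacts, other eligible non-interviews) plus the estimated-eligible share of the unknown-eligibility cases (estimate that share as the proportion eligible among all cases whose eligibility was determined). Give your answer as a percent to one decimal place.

Num → 728
Determined eligible → 728 + 32 + 210 + 236 + 48 = 1254
e = 1254 / (1254 + 77) = 1254 / 1331 = 0.9421
Eligible share of unknowns → 0.9421 × 223 = 210.09
Denominator → 1254 + 210.09 = 1464.09
RR3 = 728 / 1464.09 = 0.4972

49.7%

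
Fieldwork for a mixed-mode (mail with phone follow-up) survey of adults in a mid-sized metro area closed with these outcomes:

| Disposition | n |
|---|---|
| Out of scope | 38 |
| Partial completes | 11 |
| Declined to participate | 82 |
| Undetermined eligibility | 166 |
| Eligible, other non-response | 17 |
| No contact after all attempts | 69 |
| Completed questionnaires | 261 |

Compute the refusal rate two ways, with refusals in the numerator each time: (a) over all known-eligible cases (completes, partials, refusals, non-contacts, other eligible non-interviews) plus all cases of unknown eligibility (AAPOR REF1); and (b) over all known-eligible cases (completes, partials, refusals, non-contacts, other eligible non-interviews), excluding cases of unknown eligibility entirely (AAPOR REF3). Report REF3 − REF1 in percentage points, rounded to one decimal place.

Numerator → 82
Denom → 261 + 11 + 82 + 69 + 17 + 166 = 606
REF1 = 82 / 606 = 0.1353
Denom → 261 + 11 + 82 + 69 + 17 = 440
REF3 = 82 / 440 = 0.1864
Difference = 18.64 − 13.53 = 5.11 percentage points

5.1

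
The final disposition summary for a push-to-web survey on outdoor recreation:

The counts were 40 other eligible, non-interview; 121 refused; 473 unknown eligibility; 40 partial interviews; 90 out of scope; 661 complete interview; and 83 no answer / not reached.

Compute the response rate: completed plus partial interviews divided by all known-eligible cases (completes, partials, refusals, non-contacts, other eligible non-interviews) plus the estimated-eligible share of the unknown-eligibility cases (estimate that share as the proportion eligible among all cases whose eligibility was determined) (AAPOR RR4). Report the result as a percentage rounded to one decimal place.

Num = 661 + 40 = 701
Determined eligible = 661 + 40 + 121 + 83 + 40 = 945
e = 945 / (945 + 90) = 945 / 1035 = 0.9130
Estimated eligible among unknowns = 0.9130 × 473 = 431.85
Denom = 945 + 431.85 = 1376.85
RR4 = 701 / 1376.85 = 0.5091

50.9%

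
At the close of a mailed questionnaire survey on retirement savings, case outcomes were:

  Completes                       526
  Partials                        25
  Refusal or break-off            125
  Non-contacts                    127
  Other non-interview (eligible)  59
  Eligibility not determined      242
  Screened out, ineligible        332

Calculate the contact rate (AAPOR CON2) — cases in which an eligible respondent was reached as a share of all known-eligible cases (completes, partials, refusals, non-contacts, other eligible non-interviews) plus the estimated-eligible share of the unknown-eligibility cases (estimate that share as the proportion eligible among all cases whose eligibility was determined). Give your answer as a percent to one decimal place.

70.9%

Numerator: 526 + 25 + 125 + 59 = 735
Known eligible: 526 + 25 + 125 + 127 + 59 = 862
e = 862 / (862 + 332) = 862 / 1194 = 0.7219
Estimated eligible among unknowns: 0.7219 × 242 = 174.70
Denom: 862 + 174.70 = 1036.70
CON2 = 735 / 1036.70 = 0.7090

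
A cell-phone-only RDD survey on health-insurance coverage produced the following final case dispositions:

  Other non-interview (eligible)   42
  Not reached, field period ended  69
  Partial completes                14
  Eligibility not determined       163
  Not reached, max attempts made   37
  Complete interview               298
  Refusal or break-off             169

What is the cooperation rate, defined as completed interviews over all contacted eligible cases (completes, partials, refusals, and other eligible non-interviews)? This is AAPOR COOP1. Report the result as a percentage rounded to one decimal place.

57.0%

Never reached = 69 + 37 = 106
Top → 298
Denom → 298 + 14 + 169 + 42 = 523
COOP1 = 298 / 523 = 0.5698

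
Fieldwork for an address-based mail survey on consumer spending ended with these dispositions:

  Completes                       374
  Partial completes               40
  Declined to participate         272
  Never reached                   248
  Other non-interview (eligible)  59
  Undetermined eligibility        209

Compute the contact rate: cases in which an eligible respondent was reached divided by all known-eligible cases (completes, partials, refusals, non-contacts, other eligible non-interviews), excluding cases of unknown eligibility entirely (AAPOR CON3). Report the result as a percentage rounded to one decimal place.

75.0%

Num: 374 + 40 + 272 + 59 = 745
Base: 374 + 40 + 272 + 248 + 59 = 993
CON3 = 745 / 993 = 0.7503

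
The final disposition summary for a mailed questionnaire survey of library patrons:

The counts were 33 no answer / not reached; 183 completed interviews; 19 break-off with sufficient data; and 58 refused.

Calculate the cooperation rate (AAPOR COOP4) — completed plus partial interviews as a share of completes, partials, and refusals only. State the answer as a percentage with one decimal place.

Num → 183 + 19 = 202
Base → 183 + 19 + 58 = 260
COOP4 = 202 / 260 = 0.7769

77.7%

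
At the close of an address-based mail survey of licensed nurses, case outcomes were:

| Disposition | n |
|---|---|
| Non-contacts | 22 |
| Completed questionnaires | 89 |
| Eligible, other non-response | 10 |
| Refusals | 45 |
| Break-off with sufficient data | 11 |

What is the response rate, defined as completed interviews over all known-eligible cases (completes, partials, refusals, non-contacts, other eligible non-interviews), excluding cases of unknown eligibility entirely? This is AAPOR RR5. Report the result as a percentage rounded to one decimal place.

Top: 89
Denom: 89 + 11 + 45 + 22 + 10 = 177
RR5 = 89 / 177 = 0.5028

50.3%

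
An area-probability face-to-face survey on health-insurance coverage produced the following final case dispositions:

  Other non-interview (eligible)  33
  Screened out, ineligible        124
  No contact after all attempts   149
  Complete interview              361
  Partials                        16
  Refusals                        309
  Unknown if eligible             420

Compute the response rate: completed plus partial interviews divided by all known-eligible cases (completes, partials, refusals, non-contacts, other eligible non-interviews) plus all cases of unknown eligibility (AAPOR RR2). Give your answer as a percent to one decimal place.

29.3%

Top → 361 + 16 = 377
Base → 361 + 16 + 309 + 149 + 33 + 420 = 1288
RR2 = 377 / 1288 = 0.2927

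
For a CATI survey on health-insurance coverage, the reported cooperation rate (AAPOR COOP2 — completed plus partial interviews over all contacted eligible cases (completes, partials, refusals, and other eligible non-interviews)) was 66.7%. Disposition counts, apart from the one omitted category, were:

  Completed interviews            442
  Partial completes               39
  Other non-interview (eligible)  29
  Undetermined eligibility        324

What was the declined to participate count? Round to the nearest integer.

211

Num = 442 + 39 = 481
COOP2 = 481 / D = 0.667
D = 481 / 0.667 = 721.1
Other denominator terms total 510
declined to participate = 721.1 − 510 ≈ 211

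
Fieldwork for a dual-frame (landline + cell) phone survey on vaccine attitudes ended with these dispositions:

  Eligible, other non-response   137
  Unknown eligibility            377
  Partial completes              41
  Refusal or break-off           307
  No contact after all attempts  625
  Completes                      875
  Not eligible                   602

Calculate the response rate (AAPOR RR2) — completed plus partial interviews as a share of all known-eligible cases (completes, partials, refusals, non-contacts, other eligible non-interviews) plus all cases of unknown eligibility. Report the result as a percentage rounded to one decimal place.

38.8%

Top → 875 + 41 = 916
Denominator → 875 + 41 + 307 + 625 + 137 + 377 = 2362
RR2 = 916 / 2362 = 0.3878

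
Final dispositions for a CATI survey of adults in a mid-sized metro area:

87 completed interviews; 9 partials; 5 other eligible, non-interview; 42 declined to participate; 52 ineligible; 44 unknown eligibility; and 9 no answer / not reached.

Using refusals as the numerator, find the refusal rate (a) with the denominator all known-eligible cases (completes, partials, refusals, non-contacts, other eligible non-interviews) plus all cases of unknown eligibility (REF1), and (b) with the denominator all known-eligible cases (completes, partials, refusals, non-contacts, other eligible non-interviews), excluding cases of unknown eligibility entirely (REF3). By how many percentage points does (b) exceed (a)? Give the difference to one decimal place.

6.2

Top = 42
Denom = 87 + 9 + 42 + 9 + 5 + 44 = 196
REF1 = 42 / 196 = 0.2143
Denom = 87 + 9 + 42 + 9 + 5 = 152
REF3 = 42 / 152 = 0.2763
Difference = 27.63 − 21.43 = 6.20 percentage points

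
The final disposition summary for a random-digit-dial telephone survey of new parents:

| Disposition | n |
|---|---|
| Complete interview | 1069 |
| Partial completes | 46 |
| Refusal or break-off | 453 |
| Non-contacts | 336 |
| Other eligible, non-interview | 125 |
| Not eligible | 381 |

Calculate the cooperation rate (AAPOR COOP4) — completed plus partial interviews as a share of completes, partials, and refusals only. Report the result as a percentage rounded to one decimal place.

71.1%

Num → 1069 + 46 = 1115
Base → 1069 + 46 + 453 = 1568
COOP4 = 1115 / 1568 = 0.7111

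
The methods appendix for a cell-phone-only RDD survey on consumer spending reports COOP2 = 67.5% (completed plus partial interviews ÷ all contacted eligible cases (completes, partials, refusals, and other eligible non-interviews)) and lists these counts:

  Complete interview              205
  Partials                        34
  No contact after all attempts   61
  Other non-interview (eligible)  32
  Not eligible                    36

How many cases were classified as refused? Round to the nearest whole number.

83

Numerator → 205 + 34 = 239
COOP2 = 239 / D = 0.675
D = 239 / 0.675 = 354.1
Remaining denominator categories sum to 271
refused = 354.1 − 271 ≈ 83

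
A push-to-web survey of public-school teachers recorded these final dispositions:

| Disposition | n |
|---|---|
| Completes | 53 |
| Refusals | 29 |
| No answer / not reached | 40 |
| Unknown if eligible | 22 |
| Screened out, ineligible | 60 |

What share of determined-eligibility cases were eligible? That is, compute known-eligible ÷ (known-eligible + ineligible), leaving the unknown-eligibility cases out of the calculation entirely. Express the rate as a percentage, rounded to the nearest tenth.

Eligible (known) = 53 + 29 + 40 = 122
e = 122 / (122 + 60) = 122 / 182 = 0.6703

67.0%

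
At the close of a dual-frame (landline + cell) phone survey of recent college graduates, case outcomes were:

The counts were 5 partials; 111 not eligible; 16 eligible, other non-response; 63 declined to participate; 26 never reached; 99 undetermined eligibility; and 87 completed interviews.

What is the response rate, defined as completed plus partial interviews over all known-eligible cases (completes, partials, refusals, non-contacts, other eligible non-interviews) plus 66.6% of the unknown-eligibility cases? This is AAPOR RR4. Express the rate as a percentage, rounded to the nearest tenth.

35.0%

Top = 87 + 5 = 92
Known eligible = 87 + 5 + 63 + 26 + 16 = 197
e × U = 0.6660 × 99 = 65.93
Denom = 197 + 65.93 = 262.93
RR4 = 92 / 262.93 = 0.3499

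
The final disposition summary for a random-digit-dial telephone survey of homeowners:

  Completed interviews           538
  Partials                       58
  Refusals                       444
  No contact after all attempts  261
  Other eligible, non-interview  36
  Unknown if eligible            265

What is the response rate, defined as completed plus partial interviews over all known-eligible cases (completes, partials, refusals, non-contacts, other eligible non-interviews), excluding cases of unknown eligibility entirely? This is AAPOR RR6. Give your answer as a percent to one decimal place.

44.6%

Num = 538 + 58 = 596
Denominator = 538 + 58 + 444 + 261 + 36 = 1337
RR6 = 596 / 1337 = 0.4458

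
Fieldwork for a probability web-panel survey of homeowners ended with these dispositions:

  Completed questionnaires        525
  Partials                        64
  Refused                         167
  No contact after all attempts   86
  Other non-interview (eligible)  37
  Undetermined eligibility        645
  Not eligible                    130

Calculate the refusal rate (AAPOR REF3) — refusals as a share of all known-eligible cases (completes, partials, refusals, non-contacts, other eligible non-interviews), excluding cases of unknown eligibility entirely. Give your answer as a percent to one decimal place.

Numerator: 167
Denom: 525 + 64 + 167 + 86 + 37 = 879
REF3 = 167 / 879 = 0.1900

19.0%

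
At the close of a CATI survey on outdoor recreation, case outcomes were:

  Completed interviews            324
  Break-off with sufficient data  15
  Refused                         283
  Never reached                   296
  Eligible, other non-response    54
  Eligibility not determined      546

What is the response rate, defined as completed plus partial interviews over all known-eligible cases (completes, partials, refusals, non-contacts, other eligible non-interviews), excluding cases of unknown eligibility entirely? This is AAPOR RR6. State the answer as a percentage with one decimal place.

Top = 324 + 15 = 339
Denom = 324 + 15 + 283 + 296 + 54 = 972
RR6 = 339 / 972 = 0.3488

34.9%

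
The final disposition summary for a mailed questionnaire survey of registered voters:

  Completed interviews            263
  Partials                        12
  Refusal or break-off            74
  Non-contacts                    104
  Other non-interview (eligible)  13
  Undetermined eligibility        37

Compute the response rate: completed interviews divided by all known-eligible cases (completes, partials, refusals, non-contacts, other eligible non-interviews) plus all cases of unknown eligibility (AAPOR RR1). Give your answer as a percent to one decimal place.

52.3%

Numerator = 263
Denominator = 263 + 12 + 74 + 104 + 13 + 37 = 503
RR1 = 263 / 503 = 0.5229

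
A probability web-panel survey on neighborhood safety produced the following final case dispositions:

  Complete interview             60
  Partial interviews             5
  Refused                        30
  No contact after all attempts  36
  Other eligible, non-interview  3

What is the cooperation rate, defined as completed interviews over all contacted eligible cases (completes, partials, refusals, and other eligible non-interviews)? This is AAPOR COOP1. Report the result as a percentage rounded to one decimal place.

Num: 60
Denominator: 60 + 5 + 30 + 3 = 98
COOP1 = 60 / 98 = 0.6122

61.2%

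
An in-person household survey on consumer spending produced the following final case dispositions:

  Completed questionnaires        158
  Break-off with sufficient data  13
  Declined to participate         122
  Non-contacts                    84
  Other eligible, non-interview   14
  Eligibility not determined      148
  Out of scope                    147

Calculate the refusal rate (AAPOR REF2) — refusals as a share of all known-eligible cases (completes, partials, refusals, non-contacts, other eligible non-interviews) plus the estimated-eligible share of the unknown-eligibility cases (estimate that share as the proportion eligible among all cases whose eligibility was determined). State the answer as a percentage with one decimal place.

Top → 122
Known eligible → 158 + 13 + 122 + 84 + 14 = 391
e = 391 / (391 + 147) = 391 / 538 = 0.7268
e × U → 0.7268 × 148 = 107.57
Denom → 391 + 107.57 = 498.57
REF2 = 122 / 498.57 = 0.2447

24.5%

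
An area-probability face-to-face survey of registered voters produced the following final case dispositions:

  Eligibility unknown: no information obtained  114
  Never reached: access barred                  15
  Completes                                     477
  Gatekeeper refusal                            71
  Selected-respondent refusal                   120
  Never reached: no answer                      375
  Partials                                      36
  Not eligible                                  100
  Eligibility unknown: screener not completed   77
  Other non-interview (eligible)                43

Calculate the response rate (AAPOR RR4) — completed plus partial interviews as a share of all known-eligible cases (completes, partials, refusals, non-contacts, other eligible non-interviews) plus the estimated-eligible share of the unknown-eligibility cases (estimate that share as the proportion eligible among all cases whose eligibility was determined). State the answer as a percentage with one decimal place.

39.1%

Refused = 71 + 120 = 191
No answer / not reached = 375 + 15 = 390
Unknown if eligible = 77 + 114 = 191
Num → 477 + 36 = 513
Determined eligible → 477 + 36 + 191 + 390 + 43 = 1137
e = 1137 / (1137 + 100) = 1137 / 1237 = 0.9192
Estimated eligible among unknowns → 0.9192 × 191 = 175.57
Base → 1137 + 175.57 = 1312.57
RR4 = 513 / 1312.57 = 0.3908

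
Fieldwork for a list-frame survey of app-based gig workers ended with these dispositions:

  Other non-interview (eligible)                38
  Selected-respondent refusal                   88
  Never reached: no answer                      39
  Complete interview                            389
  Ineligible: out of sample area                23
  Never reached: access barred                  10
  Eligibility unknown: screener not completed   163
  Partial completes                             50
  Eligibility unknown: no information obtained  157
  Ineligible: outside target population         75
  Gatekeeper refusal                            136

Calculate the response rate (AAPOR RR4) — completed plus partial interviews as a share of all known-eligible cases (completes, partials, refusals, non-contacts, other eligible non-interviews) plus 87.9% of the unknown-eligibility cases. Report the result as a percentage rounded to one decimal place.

Declined to participate = 136 + 88 = 224
Non-contacts = 39 + 10 = 49
Unknown if eligible = 163 + 157 = 320
Ineligible = 75 + 23 = 98
Numerator = 389 + 50 = 439
Determined eligible = 389 + 50 + 224 + 49 + 38 = 750
e × U = 0.8790 × 320 = 281.28
Denominator = 750 + 281.28 = 1031.28
RR4 = 439 / 1031.28 = 0.4257

42.6%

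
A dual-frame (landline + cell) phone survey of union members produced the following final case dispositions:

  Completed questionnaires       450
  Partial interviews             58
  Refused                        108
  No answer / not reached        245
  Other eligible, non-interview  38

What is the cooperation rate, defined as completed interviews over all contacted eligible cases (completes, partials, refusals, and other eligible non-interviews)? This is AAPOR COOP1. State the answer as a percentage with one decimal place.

Top → 450
Denom → 450 + 58 + 108 + 38 = 654
COOP1 = 450 / 654 = 0.6881

68.8%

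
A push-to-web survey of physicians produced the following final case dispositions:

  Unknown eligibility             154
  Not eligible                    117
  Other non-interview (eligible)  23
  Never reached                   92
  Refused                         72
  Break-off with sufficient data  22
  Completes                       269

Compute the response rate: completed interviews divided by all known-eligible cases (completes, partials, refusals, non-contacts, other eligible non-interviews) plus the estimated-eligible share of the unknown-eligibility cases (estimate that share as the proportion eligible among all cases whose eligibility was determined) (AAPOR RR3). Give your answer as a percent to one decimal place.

Top: 269
Determined eligible: 269 + 22 + 72 + 92 + 23 = 478
e = 478 / (478 + 117) = 478 / 595 = 0.8034
e × U: 0.8034 × 154 = 123.72
Base: 478 + 123.72 = 601.72
RR3 = 269 / 601.72 = 0.4471

44.7%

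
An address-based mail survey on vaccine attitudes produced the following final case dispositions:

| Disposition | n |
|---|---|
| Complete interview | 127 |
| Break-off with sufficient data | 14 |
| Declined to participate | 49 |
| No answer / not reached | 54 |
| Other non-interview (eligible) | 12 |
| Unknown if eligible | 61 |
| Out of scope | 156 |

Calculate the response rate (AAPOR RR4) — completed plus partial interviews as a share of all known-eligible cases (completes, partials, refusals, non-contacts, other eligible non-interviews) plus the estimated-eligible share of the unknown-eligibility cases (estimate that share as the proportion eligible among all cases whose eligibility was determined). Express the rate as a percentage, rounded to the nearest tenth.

Num: 127 + 14 = 141
Eligible (known): 127 + 14 + 49 + 54 + 12 = 256
e = 256 / (256 + 156) = 256 / 412 = 0.6214
e × U: 0.6214 × 61 = 37.91
Base: 256 + 37.91 = 293.91
RR4 = 141 / 293.91 = 0.4797

48.0%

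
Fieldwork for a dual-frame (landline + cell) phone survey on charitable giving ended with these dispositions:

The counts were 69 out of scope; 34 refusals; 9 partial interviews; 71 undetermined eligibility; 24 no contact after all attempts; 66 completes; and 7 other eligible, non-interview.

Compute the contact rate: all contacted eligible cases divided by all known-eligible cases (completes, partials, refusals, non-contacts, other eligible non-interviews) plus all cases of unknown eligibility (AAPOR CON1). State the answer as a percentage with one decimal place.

Numerator → 66 + 9 + 34 + 7 = 116
Denominator → 66 + 9 + 34 + 24 + 7 + 71 = 211
CON1 = 116 / 211 = 0.5498

55.0%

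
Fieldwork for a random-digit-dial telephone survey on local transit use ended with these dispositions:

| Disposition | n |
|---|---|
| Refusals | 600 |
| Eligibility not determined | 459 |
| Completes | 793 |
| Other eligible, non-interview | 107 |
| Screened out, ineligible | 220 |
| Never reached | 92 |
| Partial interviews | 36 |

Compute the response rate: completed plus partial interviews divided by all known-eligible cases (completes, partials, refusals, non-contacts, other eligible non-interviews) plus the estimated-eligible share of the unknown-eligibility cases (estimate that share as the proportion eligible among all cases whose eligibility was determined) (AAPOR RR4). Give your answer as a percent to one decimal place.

40.8%

Top: 793 + 36 = 829
Known eligible: 793 + 36 + 600 + 92 + 107 = 1628
e = 1628 / (1628 + 220) = 1628 / 1848 = 0.8810
Eligible share of unknowns: 0.8810 × 459 = 404.38
Base: 1628 + 404.38 = 2032.38
RR4 = 829 / 2032.38 = 0.4079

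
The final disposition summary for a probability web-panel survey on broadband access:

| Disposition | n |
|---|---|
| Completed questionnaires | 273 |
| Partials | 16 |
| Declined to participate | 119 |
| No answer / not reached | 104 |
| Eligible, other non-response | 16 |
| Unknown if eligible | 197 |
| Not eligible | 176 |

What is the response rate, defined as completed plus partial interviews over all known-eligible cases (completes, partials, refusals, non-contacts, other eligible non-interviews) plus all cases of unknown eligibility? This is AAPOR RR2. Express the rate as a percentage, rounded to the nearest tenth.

39.9%

Numerator: 273 + 16 = 289
Denominator: 273 + 16 + 119 + 104 + 16 + 197 = 725
RR2 = 289 / 725 = 0.3986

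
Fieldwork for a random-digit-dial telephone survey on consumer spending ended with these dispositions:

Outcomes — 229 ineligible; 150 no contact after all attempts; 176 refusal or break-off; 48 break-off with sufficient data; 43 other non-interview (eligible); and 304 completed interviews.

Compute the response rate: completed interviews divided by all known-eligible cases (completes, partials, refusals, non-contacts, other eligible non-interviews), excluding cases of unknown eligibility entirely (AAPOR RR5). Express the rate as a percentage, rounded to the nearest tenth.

42.2%

Numerator = 304
Denominator = 304 + 48 + 176 + 150 + 43 = 721
RR5 = 304 / 721 = 0.4216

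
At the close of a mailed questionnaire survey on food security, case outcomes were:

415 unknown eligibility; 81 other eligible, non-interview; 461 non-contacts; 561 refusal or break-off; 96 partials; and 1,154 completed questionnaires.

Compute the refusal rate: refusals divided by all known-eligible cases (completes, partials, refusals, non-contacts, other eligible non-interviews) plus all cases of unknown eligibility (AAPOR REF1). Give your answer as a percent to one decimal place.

20.3%

Numerator: 561
Denom: 1154 + 96 + 561 + 461 + 81 + 415 = 2768
REF1 = 561 / 2768 = 0.2027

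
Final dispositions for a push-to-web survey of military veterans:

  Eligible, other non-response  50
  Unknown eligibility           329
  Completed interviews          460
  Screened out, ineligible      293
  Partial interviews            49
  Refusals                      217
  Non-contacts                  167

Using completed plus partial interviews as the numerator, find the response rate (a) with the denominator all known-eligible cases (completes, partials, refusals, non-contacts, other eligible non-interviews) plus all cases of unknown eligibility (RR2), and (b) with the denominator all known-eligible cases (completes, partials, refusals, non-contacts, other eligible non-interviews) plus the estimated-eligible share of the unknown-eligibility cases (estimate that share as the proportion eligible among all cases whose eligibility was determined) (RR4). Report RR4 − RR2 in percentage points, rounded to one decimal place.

Numerator → 460 + 49 = 509
Denom → 460 + 49 + 217 + 167 + 50 + 329 = 1272
RR2 = 509 / 1272 = 0.4002
Eligible (known) → 460 + 49 + 217 + 167 + 50 = 943
e = 943 / (943 + 293) = 943 / 1236 = 0.7629
e × U → 0.7629 × 329 = 250.99
Denom → 943 + 250.99 = 1193.99
RR4 = 509 / 1193.99 = 0.4263
Difference = 42.63 − 40.02 = 2.61 percentage points

2.6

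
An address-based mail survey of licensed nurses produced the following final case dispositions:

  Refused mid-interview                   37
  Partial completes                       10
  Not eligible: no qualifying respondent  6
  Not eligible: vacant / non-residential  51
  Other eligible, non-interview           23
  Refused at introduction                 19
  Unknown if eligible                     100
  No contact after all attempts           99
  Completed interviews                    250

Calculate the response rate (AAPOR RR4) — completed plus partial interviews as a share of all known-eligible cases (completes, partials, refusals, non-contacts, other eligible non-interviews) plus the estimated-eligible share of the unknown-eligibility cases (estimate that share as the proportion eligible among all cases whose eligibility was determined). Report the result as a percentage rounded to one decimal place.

49.4%

Refusal or break-off = 19 + 37 = 56
Ineligible = 6 + 51 = 57
Top: 250 + 10 = 260
Known eligible: 250 + 10 + 56 + 99 + 23 = 438
e = 438 / (438 + 57) = 438 / 495 = 0.8848
Estimated eligible among unknowns: 0.8848 × 100 = 88.48
Denom: 438 + 88.48 = 526.48
RR4 = 260 / 526.48 = 0.4938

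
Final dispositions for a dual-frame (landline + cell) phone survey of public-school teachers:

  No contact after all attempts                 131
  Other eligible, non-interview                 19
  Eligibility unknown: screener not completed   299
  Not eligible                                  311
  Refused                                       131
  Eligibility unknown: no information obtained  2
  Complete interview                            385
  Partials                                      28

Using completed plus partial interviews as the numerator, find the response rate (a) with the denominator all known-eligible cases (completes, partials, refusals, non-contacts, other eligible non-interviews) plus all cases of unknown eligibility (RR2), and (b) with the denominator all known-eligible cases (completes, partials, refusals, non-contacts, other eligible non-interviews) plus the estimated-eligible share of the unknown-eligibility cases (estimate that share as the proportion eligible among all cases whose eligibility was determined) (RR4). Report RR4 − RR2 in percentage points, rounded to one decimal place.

Unknown if eligible = 299 + 2 = 301
Num = 385 + 28 = 413
Denominator = 385 + 28 + 131 + 131 + 19 + 301 = 995
RR2 = 413 / 995 = 0.4151
Known eligible = 385 + 28 + 131 + 131 + 19 = 694
e = 694 / (694 + 311) = 694 / 1005 = 0.6905
Eligible share of unknowns = 0.6905 × 301 = 207.84
Denominator = 694 + 207.84 = 901.84
RR4 = 413 / 901.84 = 0.4580
Difference = 45.80 − 41.51 = 4.29 percentage points

4.3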